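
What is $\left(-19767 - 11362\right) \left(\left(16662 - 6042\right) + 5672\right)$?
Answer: $-507153668$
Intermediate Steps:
$\left(-19767 - 11362\right) \left(\left(16662 - 6042\right) + 5672\right) = - 31129 \left(10620 + 5672\right) = \left(-31129\right) 16292 = -507153668$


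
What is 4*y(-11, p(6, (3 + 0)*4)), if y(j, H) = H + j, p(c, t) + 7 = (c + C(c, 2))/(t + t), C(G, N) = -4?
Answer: -215/3 ≈ -71.667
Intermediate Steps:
p(c, t) = -7 + (-4 + c)/(2*t) (p(c, t) = -7 + (c - 4)/(t + t) = -7 + (-4 + c)/((2*t)) = -7 + (-4 + c)*(1/(2*t)) = -7 + (-4 + c)/(2*t))
4*y(-11, p(6, (3 + 0)*4)) = 4*((-4 + 6 - 14*(3 + 0)*4)/(2*(((3 + 0)*4))) - 11) = 4*((-4 + 6 - 42*4)/(2*((3*4))) - 11) = 4*((½)*(-4 + 6 - 14*12)/12 - 11) = 4*((½)*(1/12)*(-4 + 6 - 168) - 11) = 4*((½)*(1/12)*(-166) - 11) = 4*(-83/12 - 11) = 4*(-215/12) = -215/3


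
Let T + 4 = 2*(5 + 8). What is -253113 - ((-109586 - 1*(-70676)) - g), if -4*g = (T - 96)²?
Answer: -215572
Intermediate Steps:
T = 22 (T = -4 + 2*(5 + 8) = -4 + 2*13 = -4 + 26 = 22)
g = -1369 (g = -(22 - 96)²/4 = -¼*(-74)² = -¼*5476 = -1369)
-253113 - ((-109586 - 1*(-70676)) - g) = -253113 - ((-109586 - 1*(-70676)) - 1*(-1369)) = -253113 - ((-109586 + 70676) + 1369) = -253113 - (-38910 + 1369) = -253113 - 1*(-37541) = -253113 + 37541 = -215572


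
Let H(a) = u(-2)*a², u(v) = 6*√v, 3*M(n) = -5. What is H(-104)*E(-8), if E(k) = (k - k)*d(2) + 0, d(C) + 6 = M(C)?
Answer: 0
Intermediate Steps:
M(n) = -5/3 (M(n) = (⅓)*(-5) = -5/3)
d(C) = -23/3 (d(C) = -6 - 5/3 = -23/3)
E(k) = 0 (E(k) = (k - k)*(-23/3) + 0 = 0*(-23/3) + 0 = 0 + 0 = 0)
H(a) = 6*I*√2*a² (H(a) = (6*√(-2))*a² = (6*(I*√2))*a² = (6*I*√2)*a² = 6*I*√2*a²)
H(-104)*E(-8) = (6*I*√2*(-104)²)*0 = (6*I*√2*10816)*0 = (64896*I*√2)*0 = 0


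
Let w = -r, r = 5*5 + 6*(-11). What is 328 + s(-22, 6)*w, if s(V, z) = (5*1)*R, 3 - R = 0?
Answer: 943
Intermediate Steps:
R = 3 (R = 3 - 1*0 = 3 + 0 = 3)
s(V, z) = 15 (s(V, z) = (5*1)*3 = 5*3 = 15)
r = -41 (r = 25 - 66 = -41)
w = 41 (w = -1*(-41) = 41)
328 + s(-22, 6)*w = 328 + 15*41 = 328 + 615 = 943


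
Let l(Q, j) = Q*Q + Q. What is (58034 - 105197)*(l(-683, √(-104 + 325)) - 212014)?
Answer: -11969592096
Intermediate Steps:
l(Q, j) = Q + Q² (l(Q, j) = Q² + Q = Q + Q²)
(58034 - 105197)*(l(-683, √(-104 + 325)) - 212014) = (58034 - 105197)*(-683*(1 - 683) - 212014) = -47163*(-683*(-682) - 212014) = -47163*(465806 - 212014) = -47163*253792 = -11969592096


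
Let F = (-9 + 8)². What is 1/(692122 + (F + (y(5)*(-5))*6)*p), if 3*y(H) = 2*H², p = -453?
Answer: 1/918169 ≈ 1.0891e-6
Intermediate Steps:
y(H) = 2*H²/3 (y(H) = (2*H²)/3 = 2*H²/3)
F = 1 (F = (-1)² = 1)
1/(692122 + (F + (y(5)*(-5))*6)*p) = 1/(692122 + (1 + (((⅔)*5²)*(-5))*6)*(-453)) = 1/(692122 + (1 + (((⅔)*25)*(-5))*6)*(-453)) = 1/(692122 + (1 + ((50/3)*(-5))*6)*(-453)) = 1/(692122 + (1 - 250/3*6)*(-453)) = 1/(692122 + (1 - 500)*(-453)) = 1/(692122 - 499*(-453)) = 1/(692122 + 226047) = 1/918169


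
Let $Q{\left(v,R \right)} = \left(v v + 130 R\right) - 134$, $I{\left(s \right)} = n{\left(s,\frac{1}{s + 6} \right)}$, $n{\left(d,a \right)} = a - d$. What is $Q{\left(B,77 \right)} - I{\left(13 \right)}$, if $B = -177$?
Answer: $\frac{783141}{19} \approx 41218.0$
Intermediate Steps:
$I{\left(s \right)} = \frac{1}{6 + s} - s$ ($I{\left(s \right)} = \frac{1}{s + 6} - s = \frac{1}{6 + s} - s$)
$Q{\left(v,R \right)} = -134 + v^{2} + 130 R$ ($Q{\left(v,R \right)} = \left(v^{2} + 130 R\right) - 134 = -134 + v^{2} + 130 R$)
$Q{\left(B,77 \right)} - I{\left(13 \right)} = \left(-134 + \left(-177\right)^{2} + 130 \cdot 77\right) - \frac{1 - 13 \left(6 + 13\right)}{6 + 13} = \left(-134 + 31329 + 10010\right) - \frac{1 - 13 \cdot 19}{19} = 41205 - \frac{1 - 247}{19} = 41205 - \frac{1}{19} \left(-246\right) = 41205 - - \frac{246}{19} = 41205 + \frac{246}{19} = \frac{783141}{19}$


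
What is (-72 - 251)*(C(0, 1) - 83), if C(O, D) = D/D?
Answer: 26486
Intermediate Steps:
C(O, D) = 1
(-72 - 251)*(C(0, 1) - 83) = (-72 - 251)*(1 - 83) = -323*(-82) = 26486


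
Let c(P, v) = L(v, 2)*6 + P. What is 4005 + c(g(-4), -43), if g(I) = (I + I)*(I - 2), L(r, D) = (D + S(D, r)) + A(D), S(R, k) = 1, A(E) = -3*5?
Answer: 3981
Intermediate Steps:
A(E) = -15
L(r, D) = -14 + D (L(r, D) = (D + 1) - 15 = (1 + D) - 15 = -14 + D)
g(I) = 2*I*(-2 + I) (g(I) = (2*I)*(-2 + I) = 2*I*(-2 + I))
c(P, v) = -72 + P (c(P, v) = (-14 + 2)*6 + P = -12*6 + P = -72 + P)
4005 + c(g(-4), -43) = 4005 + (-72 + 2*(-4)*(-2 - 4)) = 4005 + (-72 + 2*(-4)*(-6)) = 4005 + (-72 + 48) = 4005 - 24 = 3981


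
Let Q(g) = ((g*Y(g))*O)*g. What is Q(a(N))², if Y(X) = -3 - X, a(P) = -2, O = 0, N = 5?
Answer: 0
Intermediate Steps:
Q(g) = 0 (Q(g) = ((g*(-3 - g))*0)*g = 0*g = 0)
Q(a(N))² = 0² = 0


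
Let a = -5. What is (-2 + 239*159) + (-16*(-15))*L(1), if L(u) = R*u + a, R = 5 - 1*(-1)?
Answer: 38239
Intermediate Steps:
R = 6 (R = 5 + 1 = 6)
L(u) = -5 + 6*u (L(u) = 6*u - 5 = -5 + 6*u)
(-2 + 239*159) + (-16*(-15))*L(1) = (-2 + 239*159) + (-16*(-15))*(-5 + 6*1) = (-2 + 38001) + 240*(-5 + 6) = 37999 + 240*1 = 37999 + 240 = 38239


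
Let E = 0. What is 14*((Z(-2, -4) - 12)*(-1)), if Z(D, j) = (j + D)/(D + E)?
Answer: 126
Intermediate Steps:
Z(D, j) = (D + j)/D (Z(D, j) = (j + D)/(D + 0) = (D + j)/D)
14*((Z(-2, -4) - 12)*(-1)) = 14*(((-2 - 4)/(-2) - 12)*(-1)) = 14*((-½*(-6) - 12)*(-1)) = 14*((3 - 12)*(-1)) = 14*(-9*(-1)) = 14*9 = 126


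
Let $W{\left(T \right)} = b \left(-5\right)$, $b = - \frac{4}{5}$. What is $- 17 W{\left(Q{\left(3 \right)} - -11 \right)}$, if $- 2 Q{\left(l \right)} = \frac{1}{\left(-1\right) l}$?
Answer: $-68$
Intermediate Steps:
$Q{\left(l \right)} = \frac{1}{2 l}$ ($Q{\left(l \right)} = - \frac{1}{2 \left(- l\right)} = - \frac{\left(-1\right) \frac{1}{l}}{2} = \frac{1}{2 l}$)
$b = - \frac{4}{5}$ ($b = \left(-4\right) \frac{1}{5} = - \frac{4}{5} \approx -0.8$)
$W{\left(T \right)} = 4$ ($W{\left(T \right)} = \left(- \frac{4}{5}\right) \left(-5\right) = 4$)
$- 17 W{\left(Q{\left(3 \right)} - -11 \right)} = \left(-17\right) 4 = -68$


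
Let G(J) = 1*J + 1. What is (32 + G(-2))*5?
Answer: 155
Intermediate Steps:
G(J) = 1 + J (G(J) = J + 1 = 1 + J)
(32 + G(-2))*5 = (32 + (1 - 2))*5 = (32 - 1)*5 = 31*5 = 155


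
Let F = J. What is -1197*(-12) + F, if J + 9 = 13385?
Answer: 27740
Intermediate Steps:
J = 13376 (J = -9 + 13385 = 13376)
F = 13376
-1197*(-12) + F = -1197*(-12) + 13376 = 14364 + 13376 = 27740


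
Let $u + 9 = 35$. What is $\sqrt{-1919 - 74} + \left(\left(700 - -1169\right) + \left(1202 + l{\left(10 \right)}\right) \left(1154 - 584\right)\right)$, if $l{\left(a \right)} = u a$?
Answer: $835209 + i \sqrt{1993} \approx 8.3521 \cdot 10^{5} + 44.643 i$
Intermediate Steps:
$u = 26$ ($u = -9 + 35 = 26$)
$l{\left(a \right)} = 26 a$
$\sqrt{-1919 - 74} + \left(\left(700 - -1169\right) + \left(1202 + l{\left(10 \right)}\right) \left(1154 - 584\right)\right) = \sqrt{-1919 - 74} + \left(\left(700 - -1169\right) + \left(1202 + 26 \cdot 10\right) \left(1154 - 584\right)\right) = \sqrt{-1993} + \left(\left(700 + 1169\right) + \left(1202 + 260\right) 570\right) = i \sqrt{1993} + \left(1869 + 1462 \cdot 570\right) = i \sqrt{1993} + \left(1869 + 833340\right) = i \sqrt{1993} + 835209 = 835209 + i \sqrt{1993}$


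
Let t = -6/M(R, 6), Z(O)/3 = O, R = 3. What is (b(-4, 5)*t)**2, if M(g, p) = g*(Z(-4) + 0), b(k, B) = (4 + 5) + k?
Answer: 25/36 ≈ 0.69444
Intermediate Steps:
Z(O) = 3*O
b(k, B) = 9 + k
M(g, p) = -12*g (M(g, p) = g*(3*(-4) + 0) = g*(-12 + 0) = g*(-12) = -12*g)
t = 1/6 (t = -6/((-12*3)) = -6/(-36) = -6*(-1/36) = 1/6 ≈ 0.16667)
(b(-4, 5)*t)**2 = ((9 - 4)*(1/6))**2 = (5*(1/6))**2 = (5/6)**2 = 25/36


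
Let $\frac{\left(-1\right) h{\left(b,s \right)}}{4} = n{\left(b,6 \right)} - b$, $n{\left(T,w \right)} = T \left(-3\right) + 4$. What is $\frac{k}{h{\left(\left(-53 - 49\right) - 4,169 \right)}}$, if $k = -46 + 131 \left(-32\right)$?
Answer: $\frac{2119}{856} \approx 2.4755$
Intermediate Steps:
$n{\left(T,w \right)} = 4 - 3 T$ ($n{\left(T,w \right)} = - 3 T + 4 = 4 - 3 T$)
$h{\left(b,s \right)} = -16 + 16 b$ ($h{\left(b,s \right)} = - 4 \left(\left(4 - 3 b\right) - b\right) = - 4 \left(4 - 4 b\right) = -16 + 16 b$)
$k = -4238$ ($k = -46 - 4192 = -4238$)
$\frac{k}{h{\left(\left(-53 - 49\right) - 4,169 \right)}} = - \frac{4238}{-16 + 16 \left(\left(-53 - 49\right) - 4\right)} = - \frac{4238}{-16 + 16 \left(-102 - 4\right)} = - \frac{4238}{-16 + 16 \left(-106\right)} = - \frac{4238}{-16 - 1696} = - \frac{4238}{-1712} = \left(-4238\right) \left(- \frac{1}{1712}\right) = \frac{2119}{856}$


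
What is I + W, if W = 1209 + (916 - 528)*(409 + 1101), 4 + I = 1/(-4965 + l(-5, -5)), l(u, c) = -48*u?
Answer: 2773976624/4725 ≈ 5.8709e+5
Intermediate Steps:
I = -18901/4725 (I = -4 + 1/(-4965 - 48*(-5)) = -4 + 1/(-4965 + 240) = -4 + 1/(-4725) = -4 - 1/4725 = -18901/4725 ≈ -4.0002)
W = 587089 (W = 1209 + 388*1510 = 1209 + 585880 = 587089)
I + W = -18901/4725 + 587089 = 2773976624/4725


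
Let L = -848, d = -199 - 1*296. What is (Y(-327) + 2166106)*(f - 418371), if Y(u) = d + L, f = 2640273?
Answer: 4809891239226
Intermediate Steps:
d = -495 (d = -199 - 296 = -495)
Y(u) = -1343 (Y(u) = -495 - 848 = -1343)
(Y(-327) + 2166106)*(f - 418371) = (-1343 + 2166106)*(2640273 - 418371) = 2164763*2221902 = 4809891239226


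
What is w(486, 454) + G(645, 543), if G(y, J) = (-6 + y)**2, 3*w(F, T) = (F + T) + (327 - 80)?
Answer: 1226150/3 ≈ 4.0872e+5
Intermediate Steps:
w(F, T) = 247/3 + F/3 + T/3 (w(F, T) = ((F + T) + (327 - 80))/3 = ((F + T) + 247)/3 = (247 + F + T)/3 = 247/3 + F/3 + T/3)
w(486, 454) + G(645, 543) = (247/3 + (1/3)*486 + (1/3)*454) + (-6 + 645)**2 = (247/3 + 162 + 454/3) + 639**2 = 1187/3 + 408321 = 1226150/3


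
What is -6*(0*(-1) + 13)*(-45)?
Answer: 3510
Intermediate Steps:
-6*(0*(-1) + 13)*(-45) = -6*(0 + 13)*(-45) = -6*13*(-45) = -78*(-45) = 3510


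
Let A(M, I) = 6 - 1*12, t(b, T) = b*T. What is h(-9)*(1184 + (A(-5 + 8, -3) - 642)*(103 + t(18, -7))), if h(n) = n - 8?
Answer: -273496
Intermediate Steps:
h(n) = -8 + n
t(b, T) = T*b
A(M, I) = -6 (A(M, I) = 6 - 12 = -6)
h(-9)*(1184 + (A(-5 + 8, -3) - 642)*(103 + t(18, -7))) = (-8 - 9)*(1184 + (-6 - 642)*(103 - 7*18)) = -17*(1184 - 648*(103 - 126)) = -17*(1184 - 648*(-23)) = -17*(1184 + 14904) = -17*16088 = -273496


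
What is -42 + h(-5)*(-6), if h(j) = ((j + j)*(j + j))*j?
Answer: 2958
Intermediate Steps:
h(j) = 4*j³ (h(j) = ((2*j)*(2*j))*j = (4*j²)*j = 4*j³)
-42 + h(-5)*(-6) = -42 + (4*(-5)³)*(-6) = -42 + (4*(-125))*(-6) = -42 - 500*(-6) = -42 + 3000 = 2958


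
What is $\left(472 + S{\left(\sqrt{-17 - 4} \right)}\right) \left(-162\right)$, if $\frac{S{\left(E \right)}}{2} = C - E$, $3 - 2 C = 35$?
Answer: $-71280 + 324 i \sqrt{21} \approx -71280.0 + 1484.8 i$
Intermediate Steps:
$C = -16$ ($C = \frac{3}{2} - \frac{35}{2} = -16$)
$S{\left(E \right)} = -32 - 2 E$ ($S{\left(E \right)} = 2 \left(-16 - E\right) = -32 - 2 E$)
$\left(472 + S{\left(\sqrt{-17 - 4} \right)}\right) \left(-162\right) = \left(472 - \left(32 + 2 \sqrt{-17 - 4}\right)\right) \left(-162\right) = \left(472 - \left(32 + 2 \sqrt{-21}\right)\right) \left(-162\right) = \left(472 - \left(32 + 2 i \sqrt{21}\right)\right) \left(-162\right) = \left(440 - 2 i \sqrt{21}\right) \left(-162\right) = -71280 + 324 i \sqrt{21}$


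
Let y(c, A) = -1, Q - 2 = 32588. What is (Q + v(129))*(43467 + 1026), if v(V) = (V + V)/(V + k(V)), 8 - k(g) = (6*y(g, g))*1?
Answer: 207365321604/143 ≈ 1.4501e+9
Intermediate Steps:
Q = 32590 (Q = 2 + 32588 = 32590)
k(g) = 14 (k(g) = 8 - 6*(-1) = 8 - (-6) = 8 - 1*(-6) = 8 + 6 = 14)
v(V) = 2*V/(14 + V) (v(V) = (V + V)/(V + 14) = (2*V)/(14 + V) = 2*V/(14 + V))
(Q + v(129))*(43467 + 1026) = (32590 + 2*129/(14 + 129))*(43467 + 1026) = (32590 + 2*129/143)*44493 = (32590 + 2*129*(1/143))*44493 = (32590 + 258/143)*44493 = (4660628/143)*44493 = 207365321604/143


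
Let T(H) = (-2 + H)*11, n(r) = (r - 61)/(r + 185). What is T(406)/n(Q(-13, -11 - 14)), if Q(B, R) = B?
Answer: -382184/37 ≈ -10329.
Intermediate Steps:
n(r) = (-61 + r)/(185 + r)
T(H) = -22 + 11*H
T(406)/n(Q(-13, -11 - 14)) = (-22 + 11*406)/(((-61 - 13)/(185 - 13))) = (-22 + 4466)/((-74/172)) = 4444/(((1/172)*(-74))) = 4444/(-37/86) = 4444*(-86/37) = -382184/37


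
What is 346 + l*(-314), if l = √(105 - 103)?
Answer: 346 - 314*√2 ≈ -98.063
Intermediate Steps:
l = √2 ≈ 1.4142
346 + l*(-314) = 346 + √2*(-314) = 346 - 314*√2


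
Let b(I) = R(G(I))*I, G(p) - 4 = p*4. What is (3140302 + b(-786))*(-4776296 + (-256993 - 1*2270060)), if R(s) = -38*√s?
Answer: -22934721471398 - 436272855864*I*√785 ≈ -2.2935e+13 - 1.2223e+13*I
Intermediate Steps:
G(p) = 4 + 4*p (G(p) = 4 + p*4 = 4 + 4*p)
b(I) = -38*I*√(4 + 4*I) (b(I) = (-38*√(4 + 4*I))*I = -38*I*√(4 + 4*I))
(3140302 + b(-786))*(-4776296 + (-256993 - 1*2270060)) = (3140302 - 76*(-786)*√(1 - 786))*(-4776296 + (-256993 - 1*2270060)) = (3140302 - 76*(-786)*√(-785))*(-4776296 + (-256993 - 2270060)) = (3140302 - 76*(-786)*I*√785)*(-4776296 - 2527053) = (3140302 + 59736*I*√785)*(-7303349) = -22934721471398 - 436272855864*I*√785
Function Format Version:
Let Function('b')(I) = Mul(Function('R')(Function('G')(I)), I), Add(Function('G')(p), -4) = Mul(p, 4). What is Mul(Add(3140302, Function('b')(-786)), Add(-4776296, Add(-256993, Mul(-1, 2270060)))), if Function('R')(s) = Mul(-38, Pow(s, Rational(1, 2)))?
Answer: Add(-22934721471398, Mul(-436272855864, I, Pow(785, Rational(1, 2)))) ≈ Add(-2.2935e+13, Mul(-1.2223e+13, I))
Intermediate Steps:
Function('G')(p) = Add(4, Mul(4, p)) (Function('G')(p) = Add(4, Mul(p, 4)) = Add(4, Mul(4, p)))
Function('b')(I) = Mul(-38, I, Pow(Add(4, Mul(4, I)), Rational(1, 2))) (Function('b')(I) = Mul(Mul(-38, Pow(Add(4, Mul(4, I)), Rational(1, 2))), I) = Mul(-38, I, Pow(Add(4, Mul(4, I)), Rational(1, 2))))
Mul(Add(3140302, Function('b')(-786)), Add(-4776296, Add(-256993, Mul(-1, 2270060)))) = Mul(Add(3140302, Mul(-76, -786, Pow(Add(1, -786), Rational(1, 2)))), Add(-4776296, Add(-256993, Mul(-1, 2270060)))) = Mul(Add(3140302, Mul(-76, -786, Pow(-785, Rational(1, 2)))), Add(-4776296, Add(-256993, -2270060))) = Mul(Add(3140302, Mul(-76, -786, Mul(I, Pow(785, Rational(1, 2))))), Add(-4776296, -2527053)) = Mul(Add(3140302, Mul(59736, I, Pow(785, Rational(1, 2)))), -7303349) = Add(-22934721471398, Mul(-436272855864, I, Pow(785, Rational(1, 2))))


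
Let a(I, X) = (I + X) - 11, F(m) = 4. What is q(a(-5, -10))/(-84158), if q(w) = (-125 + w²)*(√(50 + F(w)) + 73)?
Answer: -1387/2902 - 57*√6/2902 ≈ -0.52606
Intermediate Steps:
a(I, X) = -11 + I + X
q(w) = (-125 + w²)*(73 + 3*√6) (q(w) = (-125 + w²)*(√(50 + 4) + 73) = (-125 + w²)*(√54 + 73) = (-125 + w²)*(3*√6 + 73) = (-125 + w²)*(73 + 3*√6))
q(a(-5, -10))/(-84158) = (-9125 - 375*√6 + 73*(-11 - 5 - 10)² + 3*√6*(-11 - 5 - 10)²)/(-84158) = (-9125 - 375*√6 + 73*(-26)² + 3*√6*(-26)²)*(-1/84158) = (-9125 - 375*√6 + 73*676 + 3*√6*676)*(-1/84158) = (-9125 - 375*√6 + 49348 + 2028*√6)*(-1/84158) = (40223 + 1653*√6)*(-1/84158) = -1387/2902 - 57*√6/2902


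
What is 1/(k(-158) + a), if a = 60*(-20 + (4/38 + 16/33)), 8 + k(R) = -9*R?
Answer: 209/52126 ≈ 0.0040095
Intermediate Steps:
k(R) = -8 - 9*R
a = -243400/209 (a = 60*(-20 + (4*(1/38) + 16*(1/33))) = 60*(-20 + (2/19 + 16/33)) = 60*(-20 + 370/627) = 60*(-12170/627) = -243400/209 ≈ -1164.6)
1/(k(-158) + a) = 1/((-8 - 9*(-158)) - 243400/209) = 1/((-8 + 1422) - 243400/209) = 1/(1414 - 243400/209) = 1/(52126/209) = 209/52126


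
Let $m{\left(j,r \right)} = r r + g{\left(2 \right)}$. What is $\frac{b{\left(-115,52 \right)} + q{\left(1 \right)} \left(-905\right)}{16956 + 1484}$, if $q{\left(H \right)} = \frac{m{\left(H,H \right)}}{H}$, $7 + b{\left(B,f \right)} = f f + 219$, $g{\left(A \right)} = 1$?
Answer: $\frac{553}{9220} \approx 0.059978$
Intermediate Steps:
$b{\left(B,f \right)} = 212 + f^{2}$ ($b{\left(B,f \right)} = -7 + \left(f f + 219\right) = -7 + \left(f^{2} + 219\right) = -7 + \left(219 + f^{2}\right) = 212 + f^{2}$)
$m{\left(j,r \right)} = 1 + r^{2}$ ($m{\left(j,r \right)} = r r + 1 = r^{2} + 1 = 1 + r^{2}$)
$q{\left(H \right)} = \frac{1 + H^{2}}{H}$
$\frac{b{\left(-115,52 \right)} + q{\left(1 \right)} \left(-905\right)}{16956 + 1484} = \frac{\left(212 + 52^{2}\right) + \left(1 + 1^{-1}\right) \left(-905\right)}{16956 + 1484} = \frac{\left(212 + 2704\right) + \left(1 + 1\right) \left(-905\right)}{18440} = \left(2916 + 2 \left(-905\right)\right) \frac{1}{18440} = \left(2916 - 1810\right) \frac{1}{18440} = 1106 \cdot \frac{1}{18440} = \frac{553}{9220}$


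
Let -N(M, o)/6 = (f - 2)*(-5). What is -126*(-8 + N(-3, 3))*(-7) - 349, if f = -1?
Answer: -86785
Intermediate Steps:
N(M, o) = -90 (N(M, o) = -6*(-1 - 2)*(-5) = -(-18)*(-5) = -6*15 = -90)
-126*(-8 + N(-3, 3))*(-7) - 349 = -126*(-8 - 90)*(-7) - 349 = -(-12348)*(-7) - 349 = -126*686 - 349 = -86436 - 349 = -86785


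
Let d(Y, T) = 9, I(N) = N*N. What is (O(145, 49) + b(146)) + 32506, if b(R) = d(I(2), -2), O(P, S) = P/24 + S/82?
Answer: 32001293/984 ≈ 32522.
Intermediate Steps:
I(N) = N²
O(P, S) = P/24 + S/82 (O(P, S) = P*(1/24) + S*(1/82) = P/24 + S/82)
b(R) = 9
(O(145, 49) + b(146)) + 32506 = (((1/24)*145 + (1/82)*49) + 9) + 32506 = ((145/24 + 49/82) + 9) + 32506 = (6533/984 + 9) + 32506 = 15389/984 + 32506 = 32001293/984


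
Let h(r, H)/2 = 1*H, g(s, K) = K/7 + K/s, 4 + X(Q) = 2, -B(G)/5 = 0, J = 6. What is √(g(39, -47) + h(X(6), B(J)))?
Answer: I*√590226/273 ≈ 2.8141*I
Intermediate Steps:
B(G) = 0 (B(G) = -5*0 = 0)
X(Q) = -2 (X(Q) = -4 + 2 = -2)
g(s, K) = K/7 + K/s (g(s, K) = K*(⅐) + K/s = K/7 + K/s)
h(r, H) = 2*H (h(r, H) = 2*(1*H) = 2*H)
√(g(39, -47) + h(X(6), B(J))) = √(((⅐)*(-47) - 47/39) + 2*0) = √((-47/7 - 47*1/39) + 0) = √((-47/7 - 47/39) + 0) = √(-2162/273 + 0) = √(-2162/273) = I*√590226/273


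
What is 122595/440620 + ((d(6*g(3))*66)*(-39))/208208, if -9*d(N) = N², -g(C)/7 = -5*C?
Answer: 624897597/1145612 ≈ 545.47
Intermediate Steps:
g(C) = 35*C (g(C) = -(-35)*C = 35*C)
d(N) = -N²/9
122595/440620 + ((d(6*g(3))*66)*(-39))/208208 = 122595/440620 + ((-(6*(35*3))²/9*66)*(-39))/208208 = 122595*(1/440620) + ((-(6*105)²/9*66)*(-39))*(1/208208) = 24519/88124 + ((-⅑*630²*66)*(-39))*(1/208208) = 24519/88124 + ((-⅑*396900*66)*(-39))*(1/208208) = 24519/88124 + (-44100*66*(-39))*(1/208208) = 24519/88124 - 2910600*(-39)*(1/208208) = 24519/88124 + 113513400*(1/208208) = 24519/88124 + 14175/26 = 624897597/1145612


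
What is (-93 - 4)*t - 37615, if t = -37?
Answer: -34026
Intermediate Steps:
(-93 - 4)*t - 37615 = (-93 - 4)*(-37) - 37615 = -97*(-37) - 37615 = 3589 - 37615 = -34026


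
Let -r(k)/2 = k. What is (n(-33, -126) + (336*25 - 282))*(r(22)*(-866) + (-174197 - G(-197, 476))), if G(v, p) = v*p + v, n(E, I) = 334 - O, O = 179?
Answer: -348491852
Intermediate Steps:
r(k) = -2*k
n(E, I) = 155 (n(E, I) = 334 - 1*179 = 334 - 179 = 155)
G(v, p) = v + p*v (G(v, p) = p*v + v = v + p*v)
(n(-33, -126) + (336*25 - 282))*(r(22)*(-866) + (-174197 - G(-197, 476))) = (155 + (336*25 - 282))*(-2*22*(-866) + (-174197 - (-197)*(1 + 476))) = (155 + (8400 - 282))*(-44*(-866) + (-174197 - (-197)*477)) = (155 + 8118)*(38104 + (-174197 - 1*(-93969))) = 8273*(38104 + (-174197 + 93969)) = 8273*(38104 - 80228) = 8273*(-42124) = -348491852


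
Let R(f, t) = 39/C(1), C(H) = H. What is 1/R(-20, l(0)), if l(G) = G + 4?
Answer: 1/39 ≈ 0.025641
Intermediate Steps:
l(G) = 4 + G
R(f, t) = 39 (R(f, t) = 39/1 = 39*1 = 39)
1/R(-20, l(0)) = 1/39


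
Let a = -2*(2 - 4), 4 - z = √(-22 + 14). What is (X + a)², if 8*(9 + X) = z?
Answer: (18 + I*√2)²/16 ≈ 20.125 + 3.182*I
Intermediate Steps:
z = 4 - 2*I*√2 (z = 4 - √(-22 + 14) = 4 - √(-8) = 4 - 2*I*√2 ≈ 4.0 - 2.8284*I)
a = 4 (a = -2*(-2) = 4)
X = -17/2 - I*√2/4 (X = -9 + (4 - 2*I*√2)/8 = -9 + (½ - I*√2/4) = -17/2 - I*√2/4 ≈ -8.5 - 0.35355*I)
(X + a)² = ((-17/2 - I*√2/4) + 4)² = (-9/2 - I*√2/4)²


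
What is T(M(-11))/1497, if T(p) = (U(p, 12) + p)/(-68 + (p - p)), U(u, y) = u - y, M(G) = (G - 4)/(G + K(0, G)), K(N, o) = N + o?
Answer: 39/373252 ≈ 0.00010449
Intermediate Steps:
M(G) = (-4 + G)/(2*G) (M(G) = (G - 4)/(G + (0 + G)) = (-4 + G)/(G + G) = (-4 + G)/((2*G)) = (-4 + G)*(1/(2*G)) = (-4 + G)/(2*G))
T(p) = 3/17 - p/34 (T(p) = ((p - 1*12) + p)/(-68 + (p - p)) = ((p - 12) + p)/(-68 + 0) = ((-12 + p) + p)/(-68) = (-12 + 2*p)*(-1/68) = 3/17 - p/34)
T(M(-11))/1497 = (3/17 - (-4 - 11)/(68*(-11)))/1497 = (3/17 - (-1)*(-15)/(68*11))*(1/1497) = (3/17 - 1/34*15/22)*(1/1497) = (3/17 - 15/748)*(1/1497) = (117/748)*(1/1497) = 39/373252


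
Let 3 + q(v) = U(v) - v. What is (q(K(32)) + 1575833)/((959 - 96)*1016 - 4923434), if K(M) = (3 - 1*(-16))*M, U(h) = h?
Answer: -787915/2023313 ≈ -0.38942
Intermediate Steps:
K(M) = 19*M (K(M) = (3 + 16)*M = 19*M)
q(v) = -3 (q(v) = -3 + (v - v) = -3 + 0 = -3)
(q(K(32)) + 1575833)/((959 - 96)*1016 - 4923434) = (-3 + 1575833)/((959 - 96)*1016 - 4923434) = 1575830/(863*1016 - 4923434) = 1575830/(876808 - 4923434) = 1575830/(-4046626) = 1575830*(-1/4046626) = -787915/2023313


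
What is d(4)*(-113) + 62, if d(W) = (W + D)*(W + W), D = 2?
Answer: -5362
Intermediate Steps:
d(W) = 2*W*(2 + W) (d(W) = (W + 2)*(W + W) = (2 + W)*(2*W) = 2*W*(2 + W))
d(4)*(-113) + 62 = (2*4*(2 + 4))*(-113) + 62 = (2*4*6)*(-113) + 62 = 48*(-113) + 62 = -5424 + 62 = -5362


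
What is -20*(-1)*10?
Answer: 200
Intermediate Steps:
-20*(-1)*10 = 20*10 = 200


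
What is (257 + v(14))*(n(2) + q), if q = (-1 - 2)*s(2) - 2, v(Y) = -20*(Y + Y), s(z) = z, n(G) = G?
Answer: 1818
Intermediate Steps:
v(Y) = -40*Y
q = -8 (q = (-1 - 2)*2 - 2 = -3*2 - 2 = -6 - 2 = -8)
(257 + v(14))*(n(2) + q) = (257 - 40*14)*(2 - 8) = (257 - 560)*(-6) = -303*(-6) = 1818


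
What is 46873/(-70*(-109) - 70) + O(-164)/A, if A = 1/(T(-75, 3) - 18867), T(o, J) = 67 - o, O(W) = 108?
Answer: -15288541127/7560 ≈ -2.0223e+6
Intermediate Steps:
A = -1/18725 (A = 1/((67 - 1*(-75)) - 18867) = 1/((67 + 75) - 18867) = 1/(142 - 18867) = 1/(-18725) = -1/18725 ≈ -5.3405e-5)
46873/(-70*(-109) - 70) + O(-164)/A = 46873/(-70*(-109) - 70) + 108/(-1/18725) = 46873/(7630 - 70) + 108*(-18725) = 46873/7560 - 2022300 = -15288541127/7560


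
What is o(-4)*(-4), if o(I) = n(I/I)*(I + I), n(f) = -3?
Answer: -96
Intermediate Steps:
o(I) = -6*I (o(I) = -3*(I + I) = -6*I)
o(-4)*(-4) = -6*(-4)*(-4) = 24*(-4) = -96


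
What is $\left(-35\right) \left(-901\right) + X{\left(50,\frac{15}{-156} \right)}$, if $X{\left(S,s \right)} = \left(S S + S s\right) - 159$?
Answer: $\frac{880651}{26} \approx 33871.0$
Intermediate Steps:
$X{\left(S,s \right)} = -159 + S^{2} + S s$ ($X{\left(S,s \right)} = \left(S^{2} + S s\right) - 159 = -159 + S^{2} + S s$)
$\left(-35\right) \left(-901\right) + X{\left(50,\frac{15}{-156} \right)} = \left(-35\right) \left(-901\right) + \left(-159 + 50^{2} + 50 \frac{15}{-156}\right) = 31535 + \left(-159 + 2500 + 50 \cdot 15 \left(- \frac{1}{156}\right)\right) = 31535 + \left(-159 + 2500 + 50 \left(- \frac{5}{52}\right)\right) = 31535 - - \frac{60741}{26} = 31535 + \frac{60741}{26} = \frac{880651}{26}$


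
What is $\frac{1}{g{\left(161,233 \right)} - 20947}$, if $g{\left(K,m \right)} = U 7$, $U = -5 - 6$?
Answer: $- \frac{1}{21024} \approx -4.7565 \cdot 10^{-5}$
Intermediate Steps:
$U = -11$
$g{\left(K,m \right)} = -77$ ($g{\left(K,m \right)} = \left(-11\right) 7 = -77$)
$\frac{1}{g{\left(161,233 \right)} - 20947} = \frac{1}{-77 - 20947} = \frac{1}{-21024} = - \frac{1}{21024}$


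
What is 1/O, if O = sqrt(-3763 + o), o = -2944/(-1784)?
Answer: -I*sqrt(187048163)/838781 ≈ -0.016305*I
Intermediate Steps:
o = 368/223 (o = -2944*(-1/1784) = 368/223 ≈ 1.6502)
O = I*sqrt(187048163)/223 (O = sqrt(-3763 + 368/223) = sqrt(-838781/223) = I*sqrt(187048163)/223 ≈ 61.33*I)
1/O = 1/(I*sqrt(187048163)/223) = -I*sqrt(187048163)/838781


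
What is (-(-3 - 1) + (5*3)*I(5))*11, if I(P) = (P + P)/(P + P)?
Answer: 209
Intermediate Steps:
I(P) = 1 (I(P) = (2*P)/((2*P)) = (2*P)*(1/(2*P)) = 1)
(-(-3 - 1) + (5*3)*I(5))*11 = (-(-3 - 1) + (5*3)*1)*11 = (-1*(-4) + 15*1)*11 = (4 + 15)*11 = 19*11 = 209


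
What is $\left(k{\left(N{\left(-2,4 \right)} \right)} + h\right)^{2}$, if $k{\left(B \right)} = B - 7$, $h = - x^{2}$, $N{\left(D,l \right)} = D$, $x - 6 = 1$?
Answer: $3364$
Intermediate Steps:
$x = 7$ ($x = 6 + 1 = 7$)
$h = -49$ ($h = - 7^{2} = \left(-1\right) 49 = -49$)
$k{\left(B \right)} = -7 + B$ ($k{\left(B \right)} = B - 7 = -7 + B$)
$\left(k{\left(N{\left(-2,4 \right)} \right)} + h\right)^{2} = \left(\left(-7 - 2\right) - 49\right)^{2} = \left(-9 - 49\right)^{2} = \left(-58\right)^{2} = 3364$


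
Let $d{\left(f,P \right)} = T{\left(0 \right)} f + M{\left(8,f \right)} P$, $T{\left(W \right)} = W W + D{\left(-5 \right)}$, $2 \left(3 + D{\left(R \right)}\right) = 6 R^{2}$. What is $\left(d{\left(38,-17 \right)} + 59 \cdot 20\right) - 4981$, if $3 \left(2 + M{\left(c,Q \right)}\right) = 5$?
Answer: $- \frac{3178}{3} \approx -1059.3$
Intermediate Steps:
$M{\left(c,Q \right)} = - \frac{1}{3}$ ($M{\left(c,Q \right)} = -2 + \frac{1}{3} \cdot 5 = -2 + \frac{5}{3} = - \frac{1}{3}$)
$D{\left(R \right)} = -3 + 3 R^{2}$ ($D{\left(R \right)} = -3 + \frac{6 R^{2}}{2} = -3 + 3 R^{2}$)
$T{\left(W \right)} = 72 + W^{2}$ ($T{\left(W \right)} = W W - \left(3 - 3 \left(-5\right)^{2}\right) = W^{2} + \left(-3 + 3 \cdot 25\right) = W^{2} + \left(-3 + 75\right) = W^{2} + 72 = 72 + W^{2}$)
$d{\left(f,P \right)} = 72 f - \frac{P}{3}$ ($d{\left(f,P \right)} = \left(72 + 0^{2}\right) f - \frac{P}{3} = \left(72 + 0\right) f - \frac{P}{3} = 72 f - \frac{P}{3}$)
$\left(d{\left(38,-17 \right)} + 59 \cdot 20\right) - 4981 = \left(\left(72 \cdot 38 - - \frac{17}{3}\right) + 59 \cdot 20\right) - 4981 = \left(\left(2736 + \frac{17}{3}\right) + 1180\right) - 4981 = \left(\frac{8225}{3} + 1180\right) - 4981 = \frac{11765}{3} - 4981 = - \frac{3178}{3}$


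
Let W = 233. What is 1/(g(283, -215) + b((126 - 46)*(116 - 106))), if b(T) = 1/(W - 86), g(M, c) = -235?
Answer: -147/34544 ≈ -0.0042554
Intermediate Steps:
b(T) = 1/147 (b(T) = 1/(233 - 86) = 1/147)
1/(g(283, -215) + b((126 - 46)*(116 - 106))) = 1/(-235 + 1/147) = 1/(-34544/147) = -147/34544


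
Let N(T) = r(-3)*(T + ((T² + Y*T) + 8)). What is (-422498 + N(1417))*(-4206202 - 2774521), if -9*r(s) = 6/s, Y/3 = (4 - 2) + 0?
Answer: -1627555567450/9 ≈ -1.8084e+11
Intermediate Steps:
Y = 6 (Y = 3*((4 - 2) + 0) = 3*(2 + 0) = 3*2 = 6)
r(s) = -2/(3*s)
N(T) = 16/9 + 2*T²/9 + 14*T/9 (N(T) = (-⅔/(-3))*(T + ((T² + 6*T) + 8)) = (-⅔*(-⅓))*(T + (8 + T² + 6*T)) = 2*(8 + T² + 7*T)/9 = 16/9 + 2*T²/9 + 14*T/9)
(-422498 + N(1417))*(-4206202 - 2774521) = (-422498 + (16/9 + (2/9)*1417² + (14/9)*1417))*(-4206202 - 2774521) = (-422498 + (16/9 + (2/9)*2007889 + 19838/9))*(-6980723) = (-422498 + (16/9 + 4015778/9 + 19838/9))*(-6980723) = (-422498 + 4035632/9)*(-6980723) = (233150/9)*(-6980723) = -1627555567450/9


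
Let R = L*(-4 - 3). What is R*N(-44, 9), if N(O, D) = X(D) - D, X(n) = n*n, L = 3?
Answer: -1512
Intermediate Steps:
X(n) = n²
N(O, D) = D² - D
R = -21 (R = 3*(-4 - 3) = 3*(-7) = -21)
R*N(-44, 9) = -189*(-1 + 9) = -189*8 = -21*72 = -1512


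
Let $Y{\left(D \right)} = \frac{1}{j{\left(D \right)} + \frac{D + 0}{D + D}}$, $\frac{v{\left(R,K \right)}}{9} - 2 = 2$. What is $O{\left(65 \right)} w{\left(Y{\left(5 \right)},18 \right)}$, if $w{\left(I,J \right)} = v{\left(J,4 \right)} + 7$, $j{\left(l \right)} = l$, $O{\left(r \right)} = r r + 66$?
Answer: $184513$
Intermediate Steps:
$v{\left(R,K \right)} = 36$ ($v{\left(R,K \right)} = 18 + 9 \cdot 2 = 18 + 18 = 36$)
$O{\left(r \right)} = 66 + r^{2}$ ($O{\left(r \right)} = r^{2} + 66 = 66 + r^{2}$)
$Y{\left(D \right)} = \frac{1}{\frac{1}{2} + D}$ ($Y{\left(D \right)} = \frac{1}{D + \frac{D + 0}{D + D}} = \frac{1}{D + \frac{D}{2 D}} = \frac{1}{D + D \frac{1}{2 D}} = \frac{1}{D + \frac{1}{2}} = \frac{1}{\frac{1}{2} + D}$)
$w{\left(I,J \right)} = 43$ ($w{\left(I,J \right)} = 36 + 7 = 43$)
$O{\left(65 \right)} w{\left(Y{\left(5 \right)},18 \right)} = \left(66 + 65^{2}\right) 43 = \left(66 + 4225\right) 43 = 4291 \cdot 43 = 184513$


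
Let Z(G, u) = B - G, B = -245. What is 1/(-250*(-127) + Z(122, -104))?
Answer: 1/31383 ≈ 3.1864e-5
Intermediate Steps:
Z(G, u) = -245 - G
1/(-250*(-127) + Z(122, -104)) = 1/(-250*(-127) + (-245 - 1*122)) = 1/(31750 + (-245 - 122)) = 1/(31750 - 367) = 1/31383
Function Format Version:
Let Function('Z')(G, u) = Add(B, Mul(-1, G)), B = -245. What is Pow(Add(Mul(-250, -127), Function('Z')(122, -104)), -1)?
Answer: Rational(1, 31383) ≈ 3.1864e-5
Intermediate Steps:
Function('Z')(G, u) = Add(-245, Mul(-1, G))
Pow(Add(Mul(-250, -127), Function('Z')(122, -104)), -1) = Pow(Add(Mul(-250, -127), Add(-245, Mul(-1, 122))), -1) = Pow(Add(31750, Add(-245, -122)), -1) = Pow(Add(31750, -367), -1) = Pow(31383, -1) = Rational(1, 31383)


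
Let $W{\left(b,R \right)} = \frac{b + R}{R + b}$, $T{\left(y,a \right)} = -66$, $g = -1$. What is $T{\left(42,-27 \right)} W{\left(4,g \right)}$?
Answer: $-66$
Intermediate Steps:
$W{\left(b,R \right)} = 1$ ($W{\left(b,R \right)} = \frac{R + b}{R + b} = 1$)
$T{\left(42,-27 \right)} W{\left(4,g \right)} = \left(-66\right) 1 = -66$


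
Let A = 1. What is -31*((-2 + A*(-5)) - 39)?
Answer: 1426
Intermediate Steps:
-31*((-2 + A*(-5)) - 39) = -31*((-2 + 1*(-5)) - 39) = -31*((-2 - 5) - 39) = -31*(-7 - 39) = -31*(-46) = 1426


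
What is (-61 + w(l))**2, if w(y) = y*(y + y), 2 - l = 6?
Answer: 841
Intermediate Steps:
l = -4 (l = 2 - 1*6 = 2 - 6 = -4)
w(y) = 2*y**2 (w(y) = y*(2*y) = 2*y**2)
(-61 + w(l))**2 = (-61 + 2*(-4)**2)**2 = (-61 + 2*16)**2 = (-61 + 32)**2 = (-29)**2 = 841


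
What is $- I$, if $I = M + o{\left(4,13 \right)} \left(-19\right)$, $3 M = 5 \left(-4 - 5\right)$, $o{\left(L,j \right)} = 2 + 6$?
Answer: $167$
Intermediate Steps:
$o{\left(L,j \right)} = 8$
$M = -15$ ($M = \frac{5 \left(-4 - 5\right)}{3} = \frac{5 \left(-9\right)}{3} = \frac{1}{3} \left(-45\right) = -15$)
$I = -167$ ($I = -15 + 8 \left(-19\right) = -15 - 152 = -167$)
$- I = \left(-1\right) \left(-167\right) = 167$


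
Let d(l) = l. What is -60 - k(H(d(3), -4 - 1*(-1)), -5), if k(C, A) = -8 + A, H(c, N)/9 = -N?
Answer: -47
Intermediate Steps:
H(c, N) = -9*N (H(c, N) = 9*(-N) = -9*N)
-60 - k(H(d(3), -4 - 1*(-1)), -5) = -60 - (-8 - 5) = -60 - 1*(-13) = -60 + 13 = -47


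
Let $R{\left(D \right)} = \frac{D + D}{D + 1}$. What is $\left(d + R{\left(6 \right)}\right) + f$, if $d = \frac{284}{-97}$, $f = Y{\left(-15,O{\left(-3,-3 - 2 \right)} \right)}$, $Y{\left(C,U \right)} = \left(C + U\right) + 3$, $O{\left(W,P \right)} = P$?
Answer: $- \frac{12367}{679} \approx -18.214$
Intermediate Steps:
$Y{\left(C,U \right)} = 3 + C + U$
$R{\left(D \right)} = \frac{2 D}{1 + D}$
$f = -17$ ($f = 3 - 15 - 5 = -17$)
$d = - \frac{284}{97}$ ($d = 284 \left(- \frac{1}{97}\right) = - \frac{284}{97} \approx -2.9278$)
$\left(d + R{\left(6 \right)}\right) + f = \left(- \frac{284}{97} + 2 \cdot 6 \frac{1}{1 + 6}\right) - 17 = \left(- \frac{284}{97} + 2 \cdot 6 \cdot \frac{1}{7}\right) - 17 = \left(- \frac{284}{97} + \frac{12}{7}\right) - 17 = - \frac{824}{679} - 17 = - \frac{12367}{679}$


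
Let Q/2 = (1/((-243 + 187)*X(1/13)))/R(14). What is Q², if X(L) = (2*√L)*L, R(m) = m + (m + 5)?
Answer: 2197/3415104 ≈ 0.00064332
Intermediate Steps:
R(m) = 5 + 2*m (R(m) = m + (5 + m) = 5 + 2*m)
X(L) = 2*L^(3/2)
Q = -13*√13/1848 (Q = 2*((1/((-243 + 187)*((2*(1/13)^(3/2)))))/(5 + 2*14)) = 2*((1/((-56)*((2*(1/13)^(3/2)))))/(5 + 28)) = 2*(-13*√13/2/56/33) = 2*(-13*√13/2/56*(1/33)) = 2*(-13*√13/112*(1/33)) = 2*(-13*√13/3696) = -13*√13/1848 ≈ -0.025364)
Q² = (-13*√13/1848)² = 2197/3415104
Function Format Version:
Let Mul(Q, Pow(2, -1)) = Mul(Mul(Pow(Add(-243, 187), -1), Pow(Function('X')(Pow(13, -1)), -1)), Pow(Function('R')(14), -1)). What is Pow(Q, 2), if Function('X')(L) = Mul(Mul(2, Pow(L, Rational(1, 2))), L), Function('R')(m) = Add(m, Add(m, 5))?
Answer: Rational(2197, 3415104) ≈ 0.00064332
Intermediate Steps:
Function('R')(m) = Add(5, Mul(2, m)) (Function('R')(m) = Add(m, Add(5, m)) = Add(5, Mul(2, m)))
Function('X')(L) = Mul(2, Pow(L, Rational(3, 2)))
Q = Mul(Rational(-13, 1848), Pow(13, Rational(1, 2))) (Q = Mul(2, Mul(Mul(Pow(Add(-243, 187), -1), Pow(Mul(2, Pow(Pow(13, -1), Rational(3, 2))), -1)), Pow(Add(5, Mul(2, 14)), -1))) = Mul(2, Mul(Mul(Pow(-56, -1), Pow(Mul(2, Pow(Rational(1, 13), Rational(3, 2))), -1)), Pow(Add(5, 28), -1))) = Mul(2, Mul(Mul(Rational(-1, 56), Pow(Mul(2, Mul(Rational(1, 169), Pow(13, Rational(1, 2)))), -1)), Pow(33, -1))) = Mul(2, Mul(Mul(Rational(-1, 56), Pow(Mul(Rational(2, 169), Pow(13, Rational(1, 2))), -1)), Rational(1, 33))) = Mul(2, Mul(Mul(Rational(-1, 56), Mul(Rational(13, 2), Pow(13, Rational(1, 2)))), Rational(1, 33))) = Mul(2, Mul(Mul(Rational(-13, 112), Pow(13, Rational(1, 2))), Rational(1, 33))) = Mul(2, Mul(Rational(-13, 3696), Pow(13, Rational(1, 2)))) = Mul(Rational(-13, 1848), Pow(13, Rational(1, 2))) ≈ -0.025364)
Pow(Q, 2) = Pow(Mul(Rational(-13, 1848), Pow(13, Rational(1, 2))), 2) = Rational(2197, 3415104)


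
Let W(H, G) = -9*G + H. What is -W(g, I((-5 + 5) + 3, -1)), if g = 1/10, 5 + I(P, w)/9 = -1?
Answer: -4861/10 ≈ -486.10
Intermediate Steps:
I(P, w) = -54 (I(P, w) = -45 + 9*(-1) = -45 - 9 = -54)
g = ⅒ ≈ 0.10000
W(H, G) = H - 9*G
-W(g, I((-5 + 5) + 3, -1)) = -(⅒ - 9*(-54)) = -(⅒ + 486) = -1*4861/10 = -4861/10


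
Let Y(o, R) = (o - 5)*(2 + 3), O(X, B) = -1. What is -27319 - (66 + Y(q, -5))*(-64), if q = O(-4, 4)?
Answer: -25015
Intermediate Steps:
q = -1
Y(o, R) = -25 + 5*o (Y(o, R) = (-5 + o)*5 = -25 + 5*o)
-27319 - (66 + Y(q, -5))*(-64) = -27319 - (66 + (-25 + 5*(-1)))*(-64) = -27319 - (66 + (-25 - 5))*(-64) = -27319 - (66 - 30)*(-64) = -27319 - 36*(-64) = -27319 - 1*(-2304) = -27319 + 2304 = -25015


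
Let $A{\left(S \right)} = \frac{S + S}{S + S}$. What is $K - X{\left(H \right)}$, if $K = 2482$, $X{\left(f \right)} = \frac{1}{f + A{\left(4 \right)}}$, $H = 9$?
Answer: $\frac{24819}{10} \approx 2481.9$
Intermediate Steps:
$A{\left(S \right)} = 1$ ($A{\left(S \right)} = \frac{2 S}{2 S} = 2 S \frac{1}{2 S} = 1$)
$X{\left(f \right)} = \frac{1}{1 + f}$ ($X{\left(f \right)} = \frac{1}{f + 1} = \frac{1}{1 + f}$)
$K - X{\left(H \right)} = 2482 - \frac{1}{1 + 9} = 2482 - \frac{1}{10} = \frac{24819}{10}$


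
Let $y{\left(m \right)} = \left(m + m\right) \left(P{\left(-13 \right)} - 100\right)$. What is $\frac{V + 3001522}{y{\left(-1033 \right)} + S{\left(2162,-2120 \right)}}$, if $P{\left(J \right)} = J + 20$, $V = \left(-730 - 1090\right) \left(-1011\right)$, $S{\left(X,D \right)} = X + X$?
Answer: $\frac{2420771}{98231} \approx 24.644$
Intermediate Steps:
$S{\left(X,D \right)} = 2 X$
$V = 1840020$ ($V = \left(-1820\right) \left(-1011\right) = 1840020$)
$P{\left(J \right)} = 20 + J$
$y{\left(m \right)} = - 186 m$ ($y{\left(m \right)} = \left(m + m\right) \left(\left(20 - 13\right) - 100\right) = 2 m \left(7 - 100\right) = 2 m \left(-93\right) = - 186 m$)
$\frac{V + 3001522}{y{\left(-1033 \right)} + S{\left(2162,-2120 \right)}} = \frac{1840020 + 3001522}{\left(-186\right) \left(-1033\right) + 2 \cdot 2162} = \frac{4841542}{192138 + 4324} = \frac{4841542}{196462} = 4841542 \cdot \frac{1}{196462} = \frac{2420771}{98231}$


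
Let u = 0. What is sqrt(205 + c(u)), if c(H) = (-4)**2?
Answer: sqrt(221) ≈ 14.866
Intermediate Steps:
c(H) = 16
sqrt(205 + c(u)) = sqrt(205 + 16) = sqrt(221)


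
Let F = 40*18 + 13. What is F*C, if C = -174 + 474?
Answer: 219900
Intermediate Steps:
C = 300
F = 733 (F = 720 + 13 = 733)
F*C = 733*300 = 219900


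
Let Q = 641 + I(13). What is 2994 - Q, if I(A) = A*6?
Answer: 2275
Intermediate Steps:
I(A) = 6*A
Q = 719 (Q = 641 + 6*13 = 641 + 78 = 719)
2994 - Q = 2994 - 1*719 = 2994 - 719 = 2275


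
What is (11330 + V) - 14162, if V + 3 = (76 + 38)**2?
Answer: 10161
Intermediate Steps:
V = 12993 (V = -3 + (76 + 38)**2 = -3 + 114**2 = -3 + 12996 = 12993)
(11330 + V) - 14162 = (11330 + 12993) - 14162 = 24323 - 14162 = 10161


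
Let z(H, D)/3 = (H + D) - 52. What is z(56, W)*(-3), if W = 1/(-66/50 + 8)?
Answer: -6237/167 ≈ -37.347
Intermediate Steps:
W = 25/167 (W = 1/(-66*1/50 + 8) = 1/(-33/25 + 8) = 1/(167/25) = 25/167 ≈ 0.14970)
z(H, D) = -156 + 3*D + 3*H (z(H, D) = 3*((H + D) - 52) = 3*((D + H) - 52) = 3*(-52 + D + H) = -156 + 3*D + 3*H)
z(56, W)*(-3) = (-156 + 3*(25/167) + 3*56)*(-3) = (-156 + 75/167 + 168)*(-3) = (2079/167)*(-3) = -6237/167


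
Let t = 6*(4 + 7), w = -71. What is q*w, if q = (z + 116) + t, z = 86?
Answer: -19028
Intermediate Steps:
t = 66 (t = 6*11 = 66)
q = 268 (q = (86 + 116) + 66 = 202 + 66 = 268)
q*w = 268*(-71) = -19028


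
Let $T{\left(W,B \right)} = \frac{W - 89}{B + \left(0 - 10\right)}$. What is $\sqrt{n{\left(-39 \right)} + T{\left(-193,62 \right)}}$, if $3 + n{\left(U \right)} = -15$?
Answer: $\frac{i \sqrt{15834}}{26} \approx 4.8397 i$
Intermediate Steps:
$n{\left(U \right)} = -18$ ($n{\left(U \right)} = -3 - 15 = -18$)
$T{\left(W,B \right)} = \frac{-89 + W}{-10 + B}$ ($T{\left(W,B \right)} = \frac{-89 + W}{B + \left(0 - 10\right)} = \frac{-89 + W}{B - 10} = \frac{-89 + W}{-10 + B}$)
$\sqrt{n{\left(-39 \right)} + T{\left(-193,62 \right)}} = \sqrt{-18 + \frac{-89 - 193}{-10 + 62}} = \sqrt{-18 + \frac{1}{52} \left(-282\right)} = \sqrt{-18 - \frac{141}{26}} = \sqrt{- \frac{609}{26}} = \frac{i \sqrt{15834}}{26}$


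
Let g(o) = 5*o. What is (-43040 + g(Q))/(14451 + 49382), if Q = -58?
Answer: -6190/9119 ≈ -0.67880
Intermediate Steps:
(-43040 + g(Q))/(14451 + 49382) = (-43040 + 5*(-58))/(14451 + 49382) = (-43040 - 290)/63833 = -43330*1/63833 = -6190/9119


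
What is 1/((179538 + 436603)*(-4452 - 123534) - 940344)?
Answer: -1/78858362370 ≈ -1.2681e-11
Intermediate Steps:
1/((179538 + 436603)*(-4452 - 123534) - 940344) = 1/(616141*(-127986) - 940344) = 1/(-78857422026 - 940344) = 1/(-78858362370) = -1/78858362370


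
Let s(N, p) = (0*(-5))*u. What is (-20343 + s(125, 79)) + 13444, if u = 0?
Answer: -6899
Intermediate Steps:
s(N, p) = 0 (s(N, p) = (0*(-5))*0 = 0*0 = 0)
(-20343 + s(125, 79)) + 13444 = (-20343 + 0) + 13444 = -20343 + 13444 = -6899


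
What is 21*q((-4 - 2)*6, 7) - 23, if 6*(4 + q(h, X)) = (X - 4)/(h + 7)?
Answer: -6227/58 ≈ -107.36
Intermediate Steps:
q(h, X) = -4 + (-4 + X)/(6*(7 + h)) (q(h, X) = -4 + ((X - 4)/(h + 7))/6 = -4 + ((-4 + X)/(7 + h))/6 = -4 + (-4 + X)/(6*(7 + h)))
21*q((-4 - 2)*6, 7) - 23 = 21*((-172 + 7 - 24*(-4 - 2)*6)/(6*(7 + (-4 - 2)*6))) - 23 = 21*((-172 + 7 - (-144)*6)/(6*(7 - 6*6))) - 23 = 21*((-172 + 7 - 24*(-36))/(6*(7 - 36))) - 23 = 21*((⅙)*(-172 + 7 + 864)/(-29)) - 23 = 21*((⅙)*(-1/29)*699) - 23 = 21*(-233/58) - 23 = -4893/58 - 23 = -6227/58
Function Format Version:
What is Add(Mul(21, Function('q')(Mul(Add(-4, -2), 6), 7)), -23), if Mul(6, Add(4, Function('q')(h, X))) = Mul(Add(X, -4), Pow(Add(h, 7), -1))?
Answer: Rational(-6227, 58) ≈ -107.36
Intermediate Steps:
Function('q')(h, X) = Add(-4, Mul(Rational(1, 6), Pow(Add(7, h), -1), Add(-4, X))) (Function('q')(h, X) = Add(-4, Mul(Rational(1, 6), Mul(Add(X, -4), Pow(Add(h, 7), -1)))) = Add(-4, Mul(Rational(1, 6), Mul(Add(-4, X), Pow(Add(7, h), -1)))) = Add(-4, Mul(Rational(1, 6), Mul(Pow(Add(7, h), -1), Add(-4, X)))) = Add(-4, Mul(Rational(1, 6), Pow(Add(7, h), -1), Add(-4, X))))
Add(Mul(21, Function('q')(Mul(Add(-4, -2), 6), 7)), -23) = Add(Mul(21, Mul(Rational(1, 6), Pow(Add(7, Mul(Add(-4, -2), 6)), -1), Add(-172, 7, Mul(-24, Mul(Add(-4, -2), 6))))), -23) = Add(Mul(21, Mul(Rational(1, 6), Pow(Add(7, Mul(-6, 6)), -1), Add(-172, 7, Mul(-24, Mul(-6, 6))))), -23) = Add(Mul(21, Mul(Rational(1, 6), Pow(Add(7, -36), -1), Add(-172, 7, Mul(-24, -36)))), -23) = Add(Mul(21, Mul(Rational(1, 6), Pow(-29, -1), Add(-172, 7, 864))), -23) = Add(Mul(21, Mul(Rational(1, 6), Rational(-1, 29), 699)), -23) = Add(Mul(21, Rational(-233, 58)), -23) = Add(Rational(-4893, 58), -23) = Rational(-6227, 58)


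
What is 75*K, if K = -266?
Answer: -19950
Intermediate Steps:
75*K = 75*(-266) = -19950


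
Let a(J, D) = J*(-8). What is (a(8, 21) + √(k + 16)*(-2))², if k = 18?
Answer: 4232 + 256*√34 ≈ 5724.7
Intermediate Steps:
a(J, D) = -8*J
(a(8, 21) + √(k + 16)*(-2))² = (-8*8 + √(18 + 16)*(-2))² = (-64 + √34*(-2))² = (-64 - 2*√34)²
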